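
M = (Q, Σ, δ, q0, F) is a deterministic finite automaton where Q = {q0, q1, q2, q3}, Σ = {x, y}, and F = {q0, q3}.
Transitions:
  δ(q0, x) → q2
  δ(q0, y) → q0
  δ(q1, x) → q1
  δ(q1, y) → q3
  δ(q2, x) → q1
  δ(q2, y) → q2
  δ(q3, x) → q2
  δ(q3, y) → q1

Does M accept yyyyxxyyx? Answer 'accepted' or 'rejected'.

q0 --y--> q0
q0 --y--> q0
q0 --y--> q0
q0 --y--> q0
q0 --x--> q2
q2 --x--> q1
q1 --y--> q3
q3 --y--> q1
q1 --x--> q1
End in state q1, which is not an accepting state.

rejected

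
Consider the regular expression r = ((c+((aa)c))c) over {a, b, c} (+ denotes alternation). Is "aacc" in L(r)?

Split as aac·c: (c+((aa)c)) matches aac and c matches c.

yes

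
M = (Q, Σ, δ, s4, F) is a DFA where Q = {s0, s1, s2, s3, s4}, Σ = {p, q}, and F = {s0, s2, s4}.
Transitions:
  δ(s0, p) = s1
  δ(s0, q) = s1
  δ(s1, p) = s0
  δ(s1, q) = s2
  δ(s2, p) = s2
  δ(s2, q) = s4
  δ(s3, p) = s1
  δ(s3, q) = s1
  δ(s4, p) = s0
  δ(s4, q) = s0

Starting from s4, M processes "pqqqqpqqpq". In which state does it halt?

s4 --p--> s0
s0 --q--> s1
s1 --q--> s2
s2 --q--> s4
s4 --q--> s0
s0 --p--> s1
s1 --q--> s2
s2 --q--> s4
s4 --p--> s0
s0 --q--> s1

s1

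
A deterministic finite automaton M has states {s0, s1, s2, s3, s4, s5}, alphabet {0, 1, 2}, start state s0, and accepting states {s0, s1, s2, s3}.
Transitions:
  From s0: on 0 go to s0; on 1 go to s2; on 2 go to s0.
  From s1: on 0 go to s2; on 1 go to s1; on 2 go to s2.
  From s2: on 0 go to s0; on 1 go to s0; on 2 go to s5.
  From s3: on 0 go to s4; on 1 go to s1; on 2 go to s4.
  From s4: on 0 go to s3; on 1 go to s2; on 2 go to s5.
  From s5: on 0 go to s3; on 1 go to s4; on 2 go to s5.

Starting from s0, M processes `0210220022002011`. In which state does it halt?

s0 --0--> s0
s0 --2--> s0
s0 --1--> s2
s2 --0--> s0
s0 --2--> s0
s0 --2--> s0
s0 --0--> s0
s0 --0--> s0
s0 --2--> s0
s0 --2--> s0
s0 --0--> s0
s0 --0--> s0
s0 --2--> s0
s0 --0--> s0
s0 --1--> s2
s2 --1--> s0

s0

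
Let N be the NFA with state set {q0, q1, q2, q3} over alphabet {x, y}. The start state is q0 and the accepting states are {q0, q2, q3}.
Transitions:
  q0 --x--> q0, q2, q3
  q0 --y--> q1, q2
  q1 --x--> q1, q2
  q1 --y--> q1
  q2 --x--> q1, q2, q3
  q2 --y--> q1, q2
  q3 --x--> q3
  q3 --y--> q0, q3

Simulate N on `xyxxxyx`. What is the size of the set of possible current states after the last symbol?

4

Start: {q0}
read x: {q0, q2, q3}
read y: {q0, q1, q2, q3}
read x: {q0, q1, q2, q3}
read x: {q0, q1, q2, q3}
read x: {q0, q1, q2, q3}
read y: {q0, q1, q2, q3}
read x: {q0, q1, q2, q3}
Final reachable set {q0, q1, q2, q3} has 4 states.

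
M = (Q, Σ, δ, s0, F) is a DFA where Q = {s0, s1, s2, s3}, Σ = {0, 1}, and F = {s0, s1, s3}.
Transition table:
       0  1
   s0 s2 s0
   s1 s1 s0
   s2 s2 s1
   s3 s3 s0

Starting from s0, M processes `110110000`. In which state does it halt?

s2

s0 --1--> s0
s0 --1--> s0
s0 --0--> s2
s2 --1--> s1
s1 --1--> s0
s0 --0--> s2
s2 --0--> s2
s2 --0--> s2
s2 --0--> s2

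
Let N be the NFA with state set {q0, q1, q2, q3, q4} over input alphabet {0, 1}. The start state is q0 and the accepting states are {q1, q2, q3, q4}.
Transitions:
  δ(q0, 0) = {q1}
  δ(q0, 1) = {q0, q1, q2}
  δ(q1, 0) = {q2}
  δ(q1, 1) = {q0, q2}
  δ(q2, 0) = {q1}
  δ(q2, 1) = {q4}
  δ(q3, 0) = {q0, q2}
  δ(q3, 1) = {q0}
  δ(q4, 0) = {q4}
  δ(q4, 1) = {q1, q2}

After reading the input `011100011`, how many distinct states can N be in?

Start: {q0}
read 0: {q1}
read 1: {q0, q2}
read 1: {q0, q1, q2, q4}
read 1: {q0, q1, q2, q4}
read 0: {q1, q2, q4}
read 0: {q1, q2, q4}
read 0: {q1, q2, q4}
read 1: {q0, q1, q2, q4}
read 1: {q0, q1, q2, q4}
Final reachable set {q0, q1, q2, q4} has 4 states.

4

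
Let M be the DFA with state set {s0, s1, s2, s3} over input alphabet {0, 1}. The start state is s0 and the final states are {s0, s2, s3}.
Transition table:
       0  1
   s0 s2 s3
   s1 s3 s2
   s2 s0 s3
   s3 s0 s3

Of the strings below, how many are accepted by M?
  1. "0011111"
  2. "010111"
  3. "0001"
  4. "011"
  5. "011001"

"0011111": accepted
"010111": accepted
"0001": accepted
"011": accepted
"011001": accepted

5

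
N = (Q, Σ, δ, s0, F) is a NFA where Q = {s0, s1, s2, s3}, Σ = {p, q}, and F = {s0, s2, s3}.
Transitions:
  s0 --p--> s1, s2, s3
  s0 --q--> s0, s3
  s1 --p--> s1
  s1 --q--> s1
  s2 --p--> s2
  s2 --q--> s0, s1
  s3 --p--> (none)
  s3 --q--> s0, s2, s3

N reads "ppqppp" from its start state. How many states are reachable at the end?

2

Start: {s0}
read p: {s1, s2, s3}
read p: {s1, s2}
read q: {s0, s1}
read p: {s1, s2, s3}
read p: {s1, s2}
read p: {s1, s2}
Final reachable set {s1, s2} has 2 states.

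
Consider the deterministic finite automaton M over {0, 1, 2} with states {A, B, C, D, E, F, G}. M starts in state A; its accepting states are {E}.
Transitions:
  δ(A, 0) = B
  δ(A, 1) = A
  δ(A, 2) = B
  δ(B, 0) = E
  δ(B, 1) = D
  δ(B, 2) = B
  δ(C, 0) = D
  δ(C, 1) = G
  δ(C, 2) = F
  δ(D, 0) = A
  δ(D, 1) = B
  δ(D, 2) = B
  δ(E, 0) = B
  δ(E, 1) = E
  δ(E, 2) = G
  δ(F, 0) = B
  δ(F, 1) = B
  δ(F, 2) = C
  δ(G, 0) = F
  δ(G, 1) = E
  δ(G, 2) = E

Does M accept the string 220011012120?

A --2--> B
B --2--> B
B --0--> E
E --0--> B
B --1--> D
D --1--> B
B --0--> E
E --1--> E
E --2--> G
G --1--> E
E --2--> G
G --0--> F
End in state F, which is not an accepting state.

rejected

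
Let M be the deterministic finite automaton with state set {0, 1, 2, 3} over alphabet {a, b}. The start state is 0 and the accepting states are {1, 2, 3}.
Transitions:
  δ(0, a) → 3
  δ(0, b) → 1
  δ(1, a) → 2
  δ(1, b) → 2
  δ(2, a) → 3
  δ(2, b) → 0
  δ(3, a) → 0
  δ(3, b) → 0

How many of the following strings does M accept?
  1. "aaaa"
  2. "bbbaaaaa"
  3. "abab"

1

"aaaa": rejected
"bbbaaaaa": accepted
"abab": rejected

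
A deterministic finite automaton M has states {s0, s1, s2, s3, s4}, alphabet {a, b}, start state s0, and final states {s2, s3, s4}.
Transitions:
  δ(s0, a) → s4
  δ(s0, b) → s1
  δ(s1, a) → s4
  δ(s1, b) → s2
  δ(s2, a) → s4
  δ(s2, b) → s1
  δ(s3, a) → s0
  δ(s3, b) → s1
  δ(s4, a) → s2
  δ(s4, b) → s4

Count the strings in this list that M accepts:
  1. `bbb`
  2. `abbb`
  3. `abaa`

`bbb`: rejected
`abbb`: accepted
`abaa`: accepted

2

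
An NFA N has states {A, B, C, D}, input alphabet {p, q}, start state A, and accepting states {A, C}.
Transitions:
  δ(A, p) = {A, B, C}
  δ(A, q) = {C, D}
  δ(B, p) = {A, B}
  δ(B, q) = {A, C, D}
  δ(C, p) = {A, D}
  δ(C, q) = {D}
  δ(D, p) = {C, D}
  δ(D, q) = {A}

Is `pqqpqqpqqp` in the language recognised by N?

accepted

Start: {A}
read p: {A, B, C}
read q: {A, C, D}
read q: {A, C, D}
read p: {A, B, C, D}
read q: {A, C, D}
read q: {A, C, D}
read p: {A, B, C, D}
read q: {A, C, D}
read q: {A, C, D}
read p: {A, B, C, D}
Reachable ∩ accepting = {A, C} — nonempty.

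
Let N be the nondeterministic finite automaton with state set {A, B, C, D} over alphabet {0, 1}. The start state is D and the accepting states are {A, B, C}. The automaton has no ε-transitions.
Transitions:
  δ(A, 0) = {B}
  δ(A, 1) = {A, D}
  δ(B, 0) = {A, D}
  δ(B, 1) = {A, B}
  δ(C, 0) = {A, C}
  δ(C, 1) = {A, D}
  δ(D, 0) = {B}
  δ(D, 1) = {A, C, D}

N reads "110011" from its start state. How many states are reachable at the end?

Start: {D}
read 1: {A, C, D}
read 1: {A, C, D}
read 0: {A, B, C}
read 0: {A, B, C, D}
read 1: {A, B, C, D}
read 1: {A, B, C, D}
Final reachable set {A, B, C, D} has 4 states.

4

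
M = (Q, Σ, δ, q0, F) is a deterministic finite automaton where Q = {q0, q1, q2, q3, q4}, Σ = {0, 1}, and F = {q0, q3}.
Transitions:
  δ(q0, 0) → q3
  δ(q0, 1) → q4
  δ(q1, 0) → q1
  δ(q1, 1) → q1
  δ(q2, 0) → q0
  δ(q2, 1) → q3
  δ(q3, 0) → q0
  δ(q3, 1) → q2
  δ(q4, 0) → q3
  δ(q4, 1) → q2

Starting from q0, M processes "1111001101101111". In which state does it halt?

q2

q0 --1--> q4
q4 --1--> q2
q2 --1--> q3
q3 --1--> q2
q2 --0--> q0
q0 --0--> q3
q3 --1--> q2
q2 --1--> q3
q3 --0--> q0
q0 --1--> q4
q4 --1--> q2
q2 --0--> q0
q0 --1--> q4
q4 --1--> q2
q2 --1--> q3
q3 --1--> q2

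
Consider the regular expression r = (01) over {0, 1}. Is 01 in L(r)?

yes

Split as 0·1: 0 matches 0 and 1 matches 1.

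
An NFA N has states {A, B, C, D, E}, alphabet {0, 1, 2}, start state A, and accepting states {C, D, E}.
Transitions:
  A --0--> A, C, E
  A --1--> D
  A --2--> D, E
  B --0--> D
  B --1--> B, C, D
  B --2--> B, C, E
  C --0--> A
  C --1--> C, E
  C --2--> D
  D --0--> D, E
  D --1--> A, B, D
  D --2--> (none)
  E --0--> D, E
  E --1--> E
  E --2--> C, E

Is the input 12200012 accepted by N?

Start: {A}
read 1: {D}
read 2: {}
The reachable set is empty and stays empty for the remaining 6 symbols.
Reachable ∩ accepting = {} — empty.

rejected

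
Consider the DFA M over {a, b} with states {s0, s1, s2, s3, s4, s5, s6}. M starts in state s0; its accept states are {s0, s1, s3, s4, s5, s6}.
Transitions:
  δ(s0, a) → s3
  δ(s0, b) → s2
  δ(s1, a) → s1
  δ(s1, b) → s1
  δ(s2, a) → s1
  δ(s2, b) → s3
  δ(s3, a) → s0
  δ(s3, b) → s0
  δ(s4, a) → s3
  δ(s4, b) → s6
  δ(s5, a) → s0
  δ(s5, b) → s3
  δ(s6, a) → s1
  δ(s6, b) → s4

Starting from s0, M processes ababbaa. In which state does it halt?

s1

s0 --a--> s3
s3 --b--> s0
s0 --a--> s3
s3 --b--> s0
s0 --b--> s2
s2 --a--> s1
s1 --a--> s1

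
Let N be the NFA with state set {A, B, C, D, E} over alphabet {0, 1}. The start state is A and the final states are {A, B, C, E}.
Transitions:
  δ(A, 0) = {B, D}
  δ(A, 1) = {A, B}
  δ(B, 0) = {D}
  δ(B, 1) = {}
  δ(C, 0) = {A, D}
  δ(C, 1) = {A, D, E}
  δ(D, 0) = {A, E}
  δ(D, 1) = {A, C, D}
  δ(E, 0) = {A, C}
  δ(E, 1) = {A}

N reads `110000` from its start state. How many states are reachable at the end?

5

Start: {A}
read 1: {A, B}
read 1: {A, B}
read 0: {B, D}
read 0: {A, D, E}
read 0: {A, B, C, D, E}
read 0: {A, B, C, D, E}
Final reachable set {A, B, C, D, E} has 5 states.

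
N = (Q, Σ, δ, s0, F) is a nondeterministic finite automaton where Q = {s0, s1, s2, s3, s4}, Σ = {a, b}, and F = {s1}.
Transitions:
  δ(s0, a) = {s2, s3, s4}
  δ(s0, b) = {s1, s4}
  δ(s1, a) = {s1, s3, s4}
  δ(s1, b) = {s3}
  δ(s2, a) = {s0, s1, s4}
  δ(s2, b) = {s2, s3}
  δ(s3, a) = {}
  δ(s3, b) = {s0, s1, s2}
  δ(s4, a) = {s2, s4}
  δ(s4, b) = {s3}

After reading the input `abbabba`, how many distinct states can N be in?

5

Start: {s0}
read a: {s2, s3, s4}
read b: {s0, s1, s2, s3}
read b: {s0, s1, s2, s3, s4}
read a: {s0, s1, s2, s3, s4}
read b: {s0, s1, s2, s3, s4}
read b: {s0, s1, s2, s3, s4}
read a: {s0, s1, s2, s3, s4}
Final reachable set {s0, s1, s2, s3, s4} has 5 states.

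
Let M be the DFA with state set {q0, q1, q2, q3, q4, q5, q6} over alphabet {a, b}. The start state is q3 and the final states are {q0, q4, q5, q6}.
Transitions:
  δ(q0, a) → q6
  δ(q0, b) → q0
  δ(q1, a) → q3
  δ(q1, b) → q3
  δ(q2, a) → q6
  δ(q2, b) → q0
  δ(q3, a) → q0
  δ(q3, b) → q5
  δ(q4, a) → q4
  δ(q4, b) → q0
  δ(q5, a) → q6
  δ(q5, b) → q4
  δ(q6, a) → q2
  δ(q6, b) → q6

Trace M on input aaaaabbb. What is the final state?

q3 --a--> q0
q0 --a--> q6
q6 --a--> q2
q2 --a--> q6
q6 --a--> q2
q2 --b--> q0
q0 --b--> q0
q0 --b--> q0

q0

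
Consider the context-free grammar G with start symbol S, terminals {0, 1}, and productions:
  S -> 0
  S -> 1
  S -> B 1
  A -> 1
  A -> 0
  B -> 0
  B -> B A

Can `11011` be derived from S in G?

no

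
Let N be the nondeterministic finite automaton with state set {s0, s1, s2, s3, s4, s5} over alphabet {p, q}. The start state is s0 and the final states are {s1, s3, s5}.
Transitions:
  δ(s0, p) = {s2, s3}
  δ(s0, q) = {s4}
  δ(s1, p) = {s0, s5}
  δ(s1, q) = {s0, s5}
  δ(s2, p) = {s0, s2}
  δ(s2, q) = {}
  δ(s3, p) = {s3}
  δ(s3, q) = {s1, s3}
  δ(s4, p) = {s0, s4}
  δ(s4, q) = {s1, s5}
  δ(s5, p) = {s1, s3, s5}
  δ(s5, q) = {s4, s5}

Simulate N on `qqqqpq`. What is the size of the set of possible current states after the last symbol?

5

Start: {s0}
read q: {s4}
read q: {s1, s5}
read q: {s0, s4, s5}
read q: {s1, s4, s5}
read p: {s0, s1, s3, s4, s5}
read q: {s0, s1, s3, s4, s5}
Final reachable set {s0, s1, s3, s4, s5} has 5 states.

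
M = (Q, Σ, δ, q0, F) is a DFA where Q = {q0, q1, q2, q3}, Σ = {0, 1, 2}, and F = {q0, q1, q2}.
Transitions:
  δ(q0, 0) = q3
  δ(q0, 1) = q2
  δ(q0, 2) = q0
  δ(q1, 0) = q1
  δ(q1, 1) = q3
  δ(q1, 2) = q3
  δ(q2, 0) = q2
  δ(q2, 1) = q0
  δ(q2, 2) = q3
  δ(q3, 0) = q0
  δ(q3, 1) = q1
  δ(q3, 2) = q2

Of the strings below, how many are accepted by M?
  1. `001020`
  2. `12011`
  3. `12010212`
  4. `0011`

3

`001020`: accepted
`12011`: accepted
`12010212`: rejected
`0011`: accepted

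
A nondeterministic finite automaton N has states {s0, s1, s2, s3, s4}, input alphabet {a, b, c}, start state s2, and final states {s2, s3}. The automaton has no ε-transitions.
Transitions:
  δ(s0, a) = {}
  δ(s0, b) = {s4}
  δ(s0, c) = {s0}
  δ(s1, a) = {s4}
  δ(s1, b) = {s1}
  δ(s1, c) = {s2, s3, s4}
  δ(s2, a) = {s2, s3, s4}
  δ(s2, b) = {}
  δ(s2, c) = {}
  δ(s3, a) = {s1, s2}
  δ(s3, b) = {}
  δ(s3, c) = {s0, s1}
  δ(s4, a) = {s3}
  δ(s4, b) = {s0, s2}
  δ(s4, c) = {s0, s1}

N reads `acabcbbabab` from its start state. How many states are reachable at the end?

2

Start: {s2}
read a: {s2, s3, s4}
read c: {s0, s1}
read a: {s4}
read b: {s0, s2}
read c: {s0}
read b: {s4}
read b: {s0, s2}
read a: {s2, s3, s4}
read b: {s0, s2}
read a: {s2, s3, s4}
read b: {s0, s2}
Final reachable set {s0, s2} has 2 states.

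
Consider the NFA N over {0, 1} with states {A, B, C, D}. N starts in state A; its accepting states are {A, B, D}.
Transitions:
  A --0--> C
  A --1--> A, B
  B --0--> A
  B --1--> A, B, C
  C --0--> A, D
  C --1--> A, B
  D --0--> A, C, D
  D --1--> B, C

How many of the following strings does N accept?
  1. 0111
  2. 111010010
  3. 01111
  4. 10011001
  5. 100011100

0111: accepted
111010010: accepted
01111: accepted
10011001: accepted
100011100: accepted

5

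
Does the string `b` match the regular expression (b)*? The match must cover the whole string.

Split into 1 piece b; each matches b.

yes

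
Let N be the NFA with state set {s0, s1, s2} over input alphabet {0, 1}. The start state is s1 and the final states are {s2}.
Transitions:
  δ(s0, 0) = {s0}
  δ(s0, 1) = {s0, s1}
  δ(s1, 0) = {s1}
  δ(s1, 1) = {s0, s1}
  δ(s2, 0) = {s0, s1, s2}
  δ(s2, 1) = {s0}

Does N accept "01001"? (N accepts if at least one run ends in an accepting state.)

Start: {s1}
read 0: {s1}
read 1: {s0, s1}
read 0: {s0, s1}
read 0: {s0, s1}
read 1: {s0, s1}
Reachable ∩ accepting = {} — empty.

rejected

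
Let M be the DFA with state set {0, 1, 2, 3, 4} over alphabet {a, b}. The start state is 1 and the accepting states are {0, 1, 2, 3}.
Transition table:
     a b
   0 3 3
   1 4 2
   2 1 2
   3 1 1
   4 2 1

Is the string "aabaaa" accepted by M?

accepted

1 --a--> 4
4 --a--> 2
2 --b--> 2
2 --a--> 1
1 --a--> 4
4 --a--> 2
End in state 2, which is an accepting state.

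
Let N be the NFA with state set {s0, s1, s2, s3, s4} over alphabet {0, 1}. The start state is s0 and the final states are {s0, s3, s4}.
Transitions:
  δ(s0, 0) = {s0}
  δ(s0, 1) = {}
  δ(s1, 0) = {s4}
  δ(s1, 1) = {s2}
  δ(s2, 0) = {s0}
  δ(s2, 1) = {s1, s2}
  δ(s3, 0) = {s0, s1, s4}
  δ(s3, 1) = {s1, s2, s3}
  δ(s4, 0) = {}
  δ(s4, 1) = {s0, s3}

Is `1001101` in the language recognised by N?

rejected

Start: {s0}
read 1: {}
The reachable set is empty and stays empty for the remaining 6 symbols.
Reachable ∩ accepting = {} — empty.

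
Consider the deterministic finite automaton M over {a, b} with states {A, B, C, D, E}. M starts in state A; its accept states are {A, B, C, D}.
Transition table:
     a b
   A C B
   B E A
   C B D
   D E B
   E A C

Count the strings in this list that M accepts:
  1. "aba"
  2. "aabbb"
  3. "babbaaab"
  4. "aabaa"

"aba": rejected
"aabbb": accepted
"babbaaab": accepted
"aabaa": accepted

3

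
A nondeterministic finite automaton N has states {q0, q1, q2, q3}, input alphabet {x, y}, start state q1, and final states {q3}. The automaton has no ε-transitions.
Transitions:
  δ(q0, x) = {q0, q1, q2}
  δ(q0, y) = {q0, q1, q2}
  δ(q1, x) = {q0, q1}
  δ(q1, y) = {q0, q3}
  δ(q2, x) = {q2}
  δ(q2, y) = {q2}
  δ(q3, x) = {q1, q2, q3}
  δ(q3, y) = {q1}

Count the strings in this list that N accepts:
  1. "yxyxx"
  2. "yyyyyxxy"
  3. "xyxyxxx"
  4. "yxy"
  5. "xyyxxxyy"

"yxyxx": accepted
"yyyyyxxy": accepted
"xyxyxxx": accepted
"yxy": accepted
"xyyxxxyy": accepted

5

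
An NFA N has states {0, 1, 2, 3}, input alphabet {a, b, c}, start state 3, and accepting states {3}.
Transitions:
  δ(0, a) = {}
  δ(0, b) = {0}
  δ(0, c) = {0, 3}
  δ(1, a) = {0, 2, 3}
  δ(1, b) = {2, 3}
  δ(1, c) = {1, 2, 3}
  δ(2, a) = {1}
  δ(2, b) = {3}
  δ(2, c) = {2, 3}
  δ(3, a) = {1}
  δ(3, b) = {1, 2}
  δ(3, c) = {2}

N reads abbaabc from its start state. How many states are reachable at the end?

Start: {3}
read a: {1}
read b: {2, 3}
read b: {1, 2, 3}
read a: {0, 1, 2, 3}
read a: {0, 1, 2, 3}
read b: {0, 1, 2, 3}
read c: {0, 1, 2, 3}
Final reachable set {0, 1, 2, 3} has 4 states.

4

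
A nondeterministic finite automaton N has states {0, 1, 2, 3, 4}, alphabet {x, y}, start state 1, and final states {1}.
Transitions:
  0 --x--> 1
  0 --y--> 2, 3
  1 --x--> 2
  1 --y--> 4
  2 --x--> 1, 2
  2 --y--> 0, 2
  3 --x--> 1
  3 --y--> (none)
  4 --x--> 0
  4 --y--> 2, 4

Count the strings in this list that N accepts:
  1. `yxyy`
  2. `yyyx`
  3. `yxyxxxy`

1

`yxyy`: rejected
`yyyx`: accepted
`yxyxxxy`: rejected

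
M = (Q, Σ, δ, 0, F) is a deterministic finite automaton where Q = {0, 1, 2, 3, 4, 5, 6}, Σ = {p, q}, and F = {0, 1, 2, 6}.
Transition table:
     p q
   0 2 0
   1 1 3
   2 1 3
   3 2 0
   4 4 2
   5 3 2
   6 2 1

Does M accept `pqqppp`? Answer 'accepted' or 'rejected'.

accepted

0 --p--> 2
2 --q--> 3
3 --q--> 0
0 --p--> 2
2 --p--> 1
1 --p--> 1
End in state 1, which is an accepting state.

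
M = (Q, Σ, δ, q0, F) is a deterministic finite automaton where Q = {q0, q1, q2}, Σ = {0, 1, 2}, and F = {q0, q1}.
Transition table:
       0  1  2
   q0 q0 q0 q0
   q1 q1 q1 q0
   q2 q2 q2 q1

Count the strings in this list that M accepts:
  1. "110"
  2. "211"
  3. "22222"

3

"110": accepted
"211": accepted
"22222": accepted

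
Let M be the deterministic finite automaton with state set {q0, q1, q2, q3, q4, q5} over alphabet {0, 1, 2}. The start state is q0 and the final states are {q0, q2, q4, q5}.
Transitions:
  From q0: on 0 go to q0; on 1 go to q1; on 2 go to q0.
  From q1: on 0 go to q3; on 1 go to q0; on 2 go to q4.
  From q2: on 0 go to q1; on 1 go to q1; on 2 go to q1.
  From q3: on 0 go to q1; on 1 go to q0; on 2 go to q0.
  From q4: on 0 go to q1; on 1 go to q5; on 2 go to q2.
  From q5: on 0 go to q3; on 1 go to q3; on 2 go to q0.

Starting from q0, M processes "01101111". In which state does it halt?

q0

q0 --0--> q0
q0 --1--> q1
q1 --1--> q0
q0 --0--> q0
q0 --1--> q1
q1 --1--> q0
q0 --1--> q1
q1 --1--> q0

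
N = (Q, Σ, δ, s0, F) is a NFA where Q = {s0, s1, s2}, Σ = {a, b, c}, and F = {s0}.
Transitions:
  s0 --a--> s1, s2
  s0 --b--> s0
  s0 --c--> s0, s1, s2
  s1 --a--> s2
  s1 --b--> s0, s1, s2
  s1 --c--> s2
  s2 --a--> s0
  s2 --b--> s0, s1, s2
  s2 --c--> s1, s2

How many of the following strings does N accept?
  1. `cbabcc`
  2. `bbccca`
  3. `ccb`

3

`cbabcc`: accepted
`bbccca`: accepted
`ccb`: accepted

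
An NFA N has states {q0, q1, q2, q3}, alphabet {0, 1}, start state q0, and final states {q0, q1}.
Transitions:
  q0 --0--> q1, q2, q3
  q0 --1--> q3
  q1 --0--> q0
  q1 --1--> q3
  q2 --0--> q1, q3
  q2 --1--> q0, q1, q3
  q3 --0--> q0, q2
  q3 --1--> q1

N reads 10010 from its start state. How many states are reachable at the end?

4

Start: {q0}
read 1: {q3}
read 0: {q0, q2}
read 0: {q1, q2, q3}
read 1: {q0, q1, q3}
read 0: {q0, q1, q2, q3}
Final reachable set {q0, q1, q2, q3} has 4 states.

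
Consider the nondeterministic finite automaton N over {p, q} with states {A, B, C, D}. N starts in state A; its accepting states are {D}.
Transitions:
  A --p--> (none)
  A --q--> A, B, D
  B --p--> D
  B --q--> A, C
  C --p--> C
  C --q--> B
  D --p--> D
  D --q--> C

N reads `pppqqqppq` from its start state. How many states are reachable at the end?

Start: {A}
read p: {}
The reachable set is empty and stays empty for the remaining 8 symbols.
Final reachable set {} has 0 states.

0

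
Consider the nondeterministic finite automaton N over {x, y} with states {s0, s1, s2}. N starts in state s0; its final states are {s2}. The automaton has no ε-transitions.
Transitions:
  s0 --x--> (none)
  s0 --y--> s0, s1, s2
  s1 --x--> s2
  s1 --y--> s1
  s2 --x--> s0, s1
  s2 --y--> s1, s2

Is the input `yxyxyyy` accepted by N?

Start: {s0}
read y: {s0, s1, s2}
read x: {s0, s1, s2}
read y: {s0, s1, s2}
read x: {s0, s1, s2}
read y: {s0, s1, s2}
read y: {s0, s1, s2}
read y: {s0, s1, s2}
Reachable ∩ accepting = {s2} — nonempty.

accepted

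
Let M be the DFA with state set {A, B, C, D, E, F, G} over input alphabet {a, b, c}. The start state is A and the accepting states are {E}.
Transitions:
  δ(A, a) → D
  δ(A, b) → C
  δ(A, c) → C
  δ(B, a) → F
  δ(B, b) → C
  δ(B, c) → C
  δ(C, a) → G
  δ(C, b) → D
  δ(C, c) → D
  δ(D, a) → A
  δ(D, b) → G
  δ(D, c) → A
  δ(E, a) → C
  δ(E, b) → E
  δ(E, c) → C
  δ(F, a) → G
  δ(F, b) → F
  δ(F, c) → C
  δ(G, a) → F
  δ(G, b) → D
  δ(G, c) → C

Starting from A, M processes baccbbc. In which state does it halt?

A

A --b--> C
C --a--> G
G --c--> C
C --c--> D
D --b--> G
G --b--> D
D --c--> A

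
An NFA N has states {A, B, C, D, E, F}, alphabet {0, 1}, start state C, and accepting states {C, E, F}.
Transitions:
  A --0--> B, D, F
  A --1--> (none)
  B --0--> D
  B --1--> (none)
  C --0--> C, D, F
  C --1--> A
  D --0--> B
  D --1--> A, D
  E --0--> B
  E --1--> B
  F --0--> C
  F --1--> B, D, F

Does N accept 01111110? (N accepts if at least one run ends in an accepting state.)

Start: {C}
read 0: {C, D, F}
read 1: {A, B, D, F}
read 1: {A, B, D, F}
read 1: {A, B, D, F}
read 1: {A, B, D, F}
read 1: {A, B, D, F}
read 1: {A, B, D, F}
read 0: {B, C, D, F}
Reachable ∩ accepting = {C, F} — nonempty.

accepted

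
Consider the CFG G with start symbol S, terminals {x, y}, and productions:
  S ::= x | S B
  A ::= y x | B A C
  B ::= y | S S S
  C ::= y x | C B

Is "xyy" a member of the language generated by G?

yes

S ⇒ SB ⇒ SBB ⇒ xBB ⇒ xyB ⇒ xyy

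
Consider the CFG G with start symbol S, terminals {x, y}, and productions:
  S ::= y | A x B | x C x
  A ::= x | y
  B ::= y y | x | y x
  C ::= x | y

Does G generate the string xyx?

yes

S ⇒ xCx ⇒ xyx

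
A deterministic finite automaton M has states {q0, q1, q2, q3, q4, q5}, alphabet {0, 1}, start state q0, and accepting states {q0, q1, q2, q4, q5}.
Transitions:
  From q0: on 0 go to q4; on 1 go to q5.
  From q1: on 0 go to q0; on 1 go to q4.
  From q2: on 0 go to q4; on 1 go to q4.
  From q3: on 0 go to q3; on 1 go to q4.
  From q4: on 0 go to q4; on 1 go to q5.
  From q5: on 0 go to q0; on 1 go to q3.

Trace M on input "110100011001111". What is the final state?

q0 --1--> q5
q5 --1--> q3
q3 --0--> q3
q3 --1--> q4
q4 --0--> q4
q4 --0--> q4
q4 --0--> q4
q4 --1--> q5
q5 --1--> q3
q3 --0--> q3
q3 --0--> q3
q3 --1--> q4
q4 --1--> q5
q5 --1--> q3
q3 --1--> q4

q4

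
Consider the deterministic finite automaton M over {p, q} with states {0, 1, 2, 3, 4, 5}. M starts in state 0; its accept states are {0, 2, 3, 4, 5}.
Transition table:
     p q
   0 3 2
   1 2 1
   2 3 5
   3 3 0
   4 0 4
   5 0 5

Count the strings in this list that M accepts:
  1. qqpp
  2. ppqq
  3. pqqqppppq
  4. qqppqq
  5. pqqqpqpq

qqpp: accepted
ppqq: accepted
pqqqppppq: accepted
qqppqq: accepted
pqqqpqpq: accepted

5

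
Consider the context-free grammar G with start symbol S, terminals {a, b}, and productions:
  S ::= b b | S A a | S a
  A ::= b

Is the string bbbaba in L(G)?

yes

S ⇒ SAa ⇒ SAaAa ⇒ bbAaAa ⇒ bbbaAa ⇒ bbbaba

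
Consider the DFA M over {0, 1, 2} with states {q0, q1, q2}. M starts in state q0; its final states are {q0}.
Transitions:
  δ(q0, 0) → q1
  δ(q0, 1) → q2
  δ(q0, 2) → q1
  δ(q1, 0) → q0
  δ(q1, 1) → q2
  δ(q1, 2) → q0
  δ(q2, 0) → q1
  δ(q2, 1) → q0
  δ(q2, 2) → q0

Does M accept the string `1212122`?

rejected

q0 --1--> q2
q2 --2--> q0
q0 --1--> q2
q2 --2--> q0
q0 --1--> q2
q2 --2--> q0
q0 --2--> q1
End in state q1, which is not an accepting state.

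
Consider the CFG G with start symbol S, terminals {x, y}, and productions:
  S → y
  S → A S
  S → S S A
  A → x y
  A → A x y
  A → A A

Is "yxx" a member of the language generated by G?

no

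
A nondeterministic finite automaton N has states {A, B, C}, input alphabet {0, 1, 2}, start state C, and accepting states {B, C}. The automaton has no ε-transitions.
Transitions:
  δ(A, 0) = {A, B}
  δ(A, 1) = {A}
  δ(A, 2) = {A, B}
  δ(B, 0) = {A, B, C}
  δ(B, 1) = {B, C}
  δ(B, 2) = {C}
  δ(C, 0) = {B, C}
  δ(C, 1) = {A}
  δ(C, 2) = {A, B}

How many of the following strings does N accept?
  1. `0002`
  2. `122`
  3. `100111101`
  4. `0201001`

4

`0002`: accepted
`122`: accepted
`100111101`: accepted
`0201001`: accepted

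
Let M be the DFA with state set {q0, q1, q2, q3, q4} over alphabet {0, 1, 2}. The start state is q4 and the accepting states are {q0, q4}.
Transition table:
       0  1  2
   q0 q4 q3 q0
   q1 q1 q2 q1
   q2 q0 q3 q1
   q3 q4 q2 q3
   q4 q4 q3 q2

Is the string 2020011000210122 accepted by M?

q4 --2--> q2
q2 --0--> q0
q0 --2--> q0
q0 --0--> q4
q4 --0--> q4
q4 --1--> q3
q3 --1--> q2
q2 --0--> q0
q0 --0--> q4
q4 --0--> q4
q4 --2--> q2
q2 --1--> q3
q3 --0--> q4
q4 --1--> q3
q3 --2--> q3
q3 --2--> q3
End in state q3, which is not an accepting state.

rejected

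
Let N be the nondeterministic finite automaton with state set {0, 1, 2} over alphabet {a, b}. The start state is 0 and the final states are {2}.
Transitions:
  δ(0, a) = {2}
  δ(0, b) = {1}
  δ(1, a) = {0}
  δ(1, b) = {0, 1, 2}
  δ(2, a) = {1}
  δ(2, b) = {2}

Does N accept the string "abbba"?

rejected

Start: {0}
read a: {2}
read b: {2}
read b: {2}
read b: {2}
read a: {1}
Reachable ∩ accepting = {} — empty.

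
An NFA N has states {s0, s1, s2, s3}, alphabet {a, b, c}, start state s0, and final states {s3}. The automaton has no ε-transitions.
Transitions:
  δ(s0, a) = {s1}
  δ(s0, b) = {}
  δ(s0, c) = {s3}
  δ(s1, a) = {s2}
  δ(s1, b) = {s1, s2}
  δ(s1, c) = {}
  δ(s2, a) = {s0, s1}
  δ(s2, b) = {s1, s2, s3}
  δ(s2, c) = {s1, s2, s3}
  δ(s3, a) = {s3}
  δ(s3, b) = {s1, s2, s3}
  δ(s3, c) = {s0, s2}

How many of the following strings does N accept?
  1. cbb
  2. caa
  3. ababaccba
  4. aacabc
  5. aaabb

5

cbb: accepted
caa: accepted
ababaccba: accepted
aacabc: accepted
aaabb: accepted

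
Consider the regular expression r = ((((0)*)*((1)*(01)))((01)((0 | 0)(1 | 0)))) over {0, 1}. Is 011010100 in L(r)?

yes

Split as 01101·0100: (((0)*)*((1)*(01))) matches 01101 and ((01)((0|0)(1|0))) matches 0100.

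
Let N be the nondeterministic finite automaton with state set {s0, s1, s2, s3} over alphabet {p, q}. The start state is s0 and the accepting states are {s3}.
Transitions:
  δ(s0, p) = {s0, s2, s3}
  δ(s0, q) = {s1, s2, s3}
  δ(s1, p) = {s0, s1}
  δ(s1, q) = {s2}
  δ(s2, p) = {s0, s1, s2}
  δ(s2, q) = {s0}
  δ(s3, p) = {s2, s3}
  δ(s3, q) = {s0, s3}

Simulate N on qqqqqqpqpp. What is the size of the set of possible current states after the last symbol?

4

Start: {s0}
read q: {s1, s2, s3}
read q: {s0, s2, s3}
read q: {s0, s1, s2, s3}
read q: {s0, s1, s2, s3}
read q: {s0, s1, s2, s3}
read q: {s0, s1, s2, s3}
read p: {s0, s1, s2, s3}
read q: {s0, s1, s2, s3}
read p: {s0, s1, s2, s3}
read p: {s0, s1, s2, s3}
Final reachable set {s0, s1, s2, s3} has 4 states.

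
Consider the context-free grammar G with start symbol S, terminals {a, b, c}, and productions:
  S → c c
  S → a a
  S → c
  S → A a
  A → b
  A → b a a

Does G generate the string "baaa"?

yes

S ⇒ Aa ⇒ baaa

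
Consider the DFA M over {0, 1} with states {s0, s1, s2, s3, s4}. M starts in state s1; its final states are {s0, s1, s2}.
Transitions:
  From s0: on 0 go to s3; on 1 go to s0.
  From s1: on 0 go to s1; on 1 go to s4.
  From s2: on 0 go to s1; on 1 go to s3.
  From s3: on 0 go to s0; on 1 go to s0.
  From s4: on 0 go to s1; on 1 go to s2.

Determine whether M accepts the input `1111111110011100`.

s1 --1--> s4
s4 --1--> s2
s2 --1--> s3
s3 --1--> s0
s0 --1--> s0
s0 --1--> s0
s0 --1--> s0
s0 --1--> s0
s0 --1--> s0
s0 --0--> s3
s3 --0--> s0
s0 --1--> s0
s0 --1--> s0
s0 --1--> s0
s0 --0--> s3
s3 --0--> s0
End in state s0, which is an accepting state.

accepted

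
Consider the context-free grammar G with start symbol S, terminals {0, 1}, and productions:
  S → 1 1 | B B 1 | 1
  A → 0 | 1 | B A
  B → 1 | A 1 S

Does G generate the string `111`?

yes

S ⇒ BB1 ⇒ 1B1 ⇒ 111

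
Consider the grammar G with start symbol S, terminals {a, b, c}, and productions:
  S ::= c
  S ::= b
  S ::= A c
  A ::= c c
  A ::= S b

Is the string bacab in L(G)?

no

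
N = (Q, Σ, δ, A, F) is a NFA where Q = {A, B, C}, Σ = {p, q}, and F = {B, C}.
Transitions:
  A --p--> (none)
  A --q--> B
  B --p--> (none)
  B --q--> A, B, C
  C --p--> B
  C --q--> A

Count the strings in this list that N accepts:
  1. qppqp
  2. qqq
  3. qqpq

qppqp: rejected
qqq: accepted
qqpq: accepted

2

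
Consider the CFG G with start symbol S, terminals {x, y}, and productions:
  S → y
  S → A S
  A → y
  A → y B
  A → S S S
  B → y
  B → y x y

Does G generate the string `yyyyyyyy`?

S ⇒ AS ⇒ SSSS ⇒ ASSSS ⇒ yBSSSS ⇒ yySSSS ⇒ yyASSSS ⇒ yyySSSS ⇒ yyyASSSS ⇒ yyyySSSS ⇒ yyyyySSS ⇒ yyyyyySS ⇒ yyyyyyyS ⇒ yyyyyyyy

yes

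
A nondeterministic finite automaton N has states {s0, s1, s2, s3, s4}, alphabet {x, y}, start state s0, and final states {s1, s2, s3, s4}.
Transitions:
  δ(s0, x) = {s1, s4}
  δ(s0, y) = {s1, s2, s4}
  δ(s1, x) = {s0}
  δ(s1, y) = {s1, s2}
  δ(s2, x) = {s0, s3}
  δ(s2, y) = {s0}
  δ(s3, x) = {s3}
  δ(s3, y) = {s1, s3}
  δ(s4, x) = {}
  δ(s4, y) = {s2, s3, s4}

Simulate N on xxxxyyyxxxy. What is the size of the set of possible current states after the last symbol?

4

Start: {s0}
read x: {s1, s4}
read x: {s0}
read x: {s1, s4}
read x: {s0}
read y: {s1, s2, s4}
read y: {s0, s1, s2, s3, s4}
read y: {s0, s1, s2, s3, s4}
read x: {s0, s1, s3, s4}
read x: {s0, s1, s3, s4}
read x: {s0, s1, s3, s4}
read y: {s1, s2, s3, s4}
Final reachable set {s1, s2, s3, s4} has 4 states.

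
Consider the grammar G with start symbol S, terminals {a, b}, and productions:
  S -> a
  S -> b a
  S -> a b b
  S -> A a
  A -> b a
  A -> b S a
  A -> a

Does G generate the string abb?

yes

S ⇒ abb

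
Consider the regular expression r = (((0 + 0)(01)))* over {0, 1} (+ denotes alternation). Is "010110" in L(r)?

010110 cannot be split into zero or more pieces each matching ((0+0)(01)).

no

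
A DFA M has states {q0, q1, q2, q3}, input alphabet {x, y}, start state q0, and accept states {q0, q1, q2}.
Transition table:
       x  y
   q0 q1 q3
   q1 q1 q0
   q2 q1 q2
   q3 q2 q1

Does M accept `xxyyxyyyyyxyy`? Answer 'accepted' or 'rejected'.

rejected

q0 --x--> q1
q1 --x--> q1
q1 --y--> q0
q0 --y--> q3
q3 --x--> q2
q2 --y--> q2
q2 --y--> q2
q2 --y--> q2
q2 --y--> q2
q2 --y--> q2
q2 --x--> q1
q1 --y--> q0
q0 --y--> q3
End in state q3, which is not an accepting state.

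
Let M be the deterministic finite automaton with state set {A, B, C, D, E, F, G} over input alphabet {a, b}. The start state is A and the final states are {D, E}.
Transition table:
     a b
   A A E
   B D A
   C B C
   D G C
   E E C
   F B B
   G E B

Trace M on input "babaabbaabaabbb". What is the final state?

A --b--> E
E --a--> E
E --b--> C
C --a--> B
B --a--> D
D --b--> C
C --b--> C
C --a--> B
B --a--> D
D --b--> C
C --a--> B
B --a--> D
D --b--> C
C --b--> C
C --b--> C

C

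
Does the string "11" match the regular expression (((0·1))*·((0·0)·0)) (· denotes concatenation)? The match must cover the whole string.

no

No split of 11 into u·v has ((0·1))* matching u and ((0·0)·0) matching v.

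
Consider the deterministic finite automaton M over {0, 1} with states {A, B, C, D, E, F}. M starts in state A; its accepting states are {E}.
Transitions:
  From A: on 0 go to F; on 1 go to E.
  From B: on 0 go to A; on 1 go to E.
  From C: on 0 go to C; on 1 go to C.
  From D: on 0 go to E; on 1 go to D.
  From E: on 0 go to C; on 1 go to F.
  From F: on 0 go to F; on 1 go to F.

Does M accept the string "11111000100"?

rejected

A --1--> E
E --1--> F
F --1--> F
F --1--> F
F --1--> F
F --0--> F
F --0--> F
F --0--> F
F --1--> F
F --0--> F
F --0--> F
End in state F, which is not an accepting state.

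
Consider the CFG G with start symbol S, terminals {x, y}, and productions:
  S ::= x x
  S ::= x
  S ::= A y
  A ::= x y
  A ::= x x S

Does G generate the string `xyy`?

S ⇒ Ay ⇒ xyy

yes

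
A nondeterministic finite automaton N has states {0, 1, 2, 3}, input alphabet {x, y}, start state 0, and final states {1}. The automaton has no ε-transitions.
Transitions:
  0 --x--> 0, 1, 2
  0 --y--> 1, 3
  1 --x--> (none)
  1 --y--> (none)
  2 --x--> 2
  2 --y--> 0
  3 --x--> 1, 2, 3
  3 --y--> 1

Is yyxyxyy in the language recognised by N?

Start: {0}
read y: {1, 3}
read y: {1}
read x: {}
The reachable set is empty and stays empty for the remaining 4 symbols.
Reachable ∩ accepting = {} — empty.

rejected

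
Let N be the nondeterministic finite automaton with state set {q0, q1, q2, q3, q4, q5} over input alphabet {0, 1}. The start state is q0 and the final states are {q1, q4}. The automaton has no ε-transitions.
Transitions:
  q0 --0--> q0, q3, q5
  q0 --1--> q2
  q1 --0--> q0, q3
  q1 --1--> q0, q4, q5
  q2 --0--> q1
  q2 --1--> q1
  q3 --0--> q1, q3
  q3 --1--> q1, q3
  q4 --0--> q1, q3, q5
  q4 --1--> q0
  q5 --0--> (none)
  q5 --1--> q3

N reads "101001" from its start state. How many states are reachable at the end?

6

Start: {q0}
read 1: {q2}
read 0: {q1}
read 1: {q0, q4, q5}
read 0: {q0, q1, q3, q5}
read 0: {q0, q1, q3, q5}
read 1: {q0, q1, q2, q3, q4, q5}
Final reachable set {q0, q1, q2, q3, q4, q5} has 6 states.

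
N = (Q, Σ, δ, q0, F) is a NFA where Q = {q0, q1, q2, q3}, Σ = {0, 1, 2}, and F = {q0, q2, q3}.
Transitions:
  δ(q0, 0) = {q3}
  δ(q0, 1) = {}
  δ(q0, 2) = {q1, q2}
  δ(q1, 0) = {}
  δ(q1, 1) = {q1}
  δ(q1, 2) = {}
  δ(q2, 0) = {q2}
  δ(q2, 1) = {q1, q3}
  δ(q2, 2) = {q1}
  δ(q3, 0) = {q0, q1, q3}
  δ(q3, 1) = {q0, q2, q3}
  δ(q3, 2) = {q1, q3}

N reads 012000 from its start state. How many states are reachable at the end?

4

Start: {q0}
read 0: {q3}
read 1: {q0, q2, q3}
read 2: {q1, q2, q3}
read 0: {q0, q1, q2, q3}
read 0: {q0, q1, q2, q3}
read 0: {q0, q1, q2, q3}
Final reachable set {q0, q1, q2, q3} has 4 states.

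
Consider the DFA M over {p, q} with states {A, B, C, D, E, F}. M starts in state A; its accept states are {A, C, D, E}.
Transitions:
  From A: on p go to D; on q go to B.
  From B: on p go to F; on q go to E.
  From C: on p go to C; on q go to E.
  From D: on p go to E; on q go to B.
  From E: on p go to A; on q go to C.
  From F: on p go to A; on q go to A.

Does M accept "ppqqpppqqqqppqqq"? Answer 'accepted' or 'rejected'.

accepted

A --p--> D
D --p--> E
E --q--> C
C --q--> E
E --p--> A
A --p--> D
D --p--> E
E --q--> C
C --q--> E
E --q--> C
C --q--> E
E --p--> A
A --p--> D
D --q--> B
B --q--> E
E --q--> C
End in state C, which is an accepting state.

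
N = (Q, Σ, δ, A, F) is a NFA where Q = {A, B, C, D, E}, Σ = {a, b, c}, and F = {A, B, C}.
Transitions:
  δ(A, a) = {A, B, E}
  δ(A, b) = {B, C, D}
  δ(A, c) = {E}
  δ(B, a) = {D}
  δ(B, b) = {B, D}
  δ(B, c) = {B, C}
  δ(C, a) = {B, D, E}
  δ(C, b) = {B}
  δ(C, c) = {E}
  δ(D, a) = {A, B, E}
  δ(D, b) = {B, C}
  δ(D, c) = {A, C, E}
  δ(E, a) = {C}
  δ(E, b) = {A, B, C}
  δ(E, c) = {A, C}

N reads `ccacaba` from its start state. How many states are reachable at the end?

Start: {A}
read c: {E}
read c: {A, C}
read a: {A, B, D, E}
read c: {A, B, C, E}
read a: {A, B, C, D, E}
read b: {A, B, C, D}
read a: {A, B, D, E}
Final reachable set {A, B, D, E} has 4 states.

4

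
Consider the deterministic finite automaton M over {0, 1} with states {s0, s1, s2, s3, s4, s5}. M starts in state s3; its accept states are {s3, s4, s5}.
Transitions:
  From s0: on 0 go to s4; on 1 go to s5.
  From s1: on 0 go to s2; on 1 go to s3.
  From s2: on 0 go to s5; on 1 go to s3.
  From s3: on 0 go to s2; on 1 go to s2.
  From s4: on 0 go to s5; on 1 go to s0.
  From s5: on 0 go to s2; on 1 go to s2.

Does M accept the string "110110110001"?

s3 --1--> s2
s2 --1--> s3
s3 --0--> s2
s2 --1--> s3
s3 --1--> s2
s2 --0--> s5
s5 --1--> s2
s2 --1--> s3
s3 --0--> s2
s2 --0--> s5
s5 --0--> s2
s2 --1--> s3
End in state s3, which is an accepting state.

accepted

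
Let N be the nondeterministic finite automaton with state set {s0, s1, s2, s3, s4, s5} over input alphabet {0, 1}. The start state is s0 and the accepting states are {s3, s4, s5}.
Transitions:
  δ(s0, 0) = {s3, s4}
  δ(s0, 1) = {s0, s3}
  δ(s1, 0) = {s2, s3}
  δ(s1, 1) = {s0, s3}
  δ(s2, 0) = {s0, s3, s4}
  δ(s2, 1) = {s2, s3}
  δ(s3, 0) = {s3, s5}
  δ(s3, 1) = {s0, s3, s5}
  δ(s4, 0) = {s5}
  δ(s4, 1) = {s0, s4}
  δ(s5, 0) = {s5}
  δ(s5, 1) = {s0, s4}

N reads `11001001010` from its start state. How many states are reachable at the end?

3

Start: {s0}
read 1: {s0, s3}
read 1: {s0, s3, s5}
read 0: {s3, s4, s5}
read 0: {s3, s5}
read 1: {s0, s3, s4, s5}
read 0: {s3, s4, s5}
read 0: {s3, s5}
read 1: {s0, s3, s4, s5}
read 0: {s3, s4, s5}
read 1: {s0, s3, s4, s5}
read 0: {s3, s4, s5}
Final reachable set {s3, s4, s5} has 3 states.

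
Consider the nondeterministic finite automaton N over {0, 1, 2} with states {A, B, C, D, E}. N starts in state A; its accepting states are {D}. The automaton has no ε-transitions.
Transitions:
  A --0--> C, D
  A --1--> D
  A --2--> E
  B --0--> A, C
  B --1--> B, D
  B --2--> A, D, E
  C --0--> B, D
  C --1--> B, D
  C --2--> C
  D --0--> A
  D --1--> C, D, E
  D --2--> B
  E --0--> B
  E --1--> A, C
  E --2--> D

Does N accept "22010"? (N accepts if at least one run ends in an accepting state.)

rejected

Start: {A}
read 2: {E}
read 2: {D}
read 0: {A}
read 1: {D}
read 0: {A}
Reachable ∩ accepting = {} — empty.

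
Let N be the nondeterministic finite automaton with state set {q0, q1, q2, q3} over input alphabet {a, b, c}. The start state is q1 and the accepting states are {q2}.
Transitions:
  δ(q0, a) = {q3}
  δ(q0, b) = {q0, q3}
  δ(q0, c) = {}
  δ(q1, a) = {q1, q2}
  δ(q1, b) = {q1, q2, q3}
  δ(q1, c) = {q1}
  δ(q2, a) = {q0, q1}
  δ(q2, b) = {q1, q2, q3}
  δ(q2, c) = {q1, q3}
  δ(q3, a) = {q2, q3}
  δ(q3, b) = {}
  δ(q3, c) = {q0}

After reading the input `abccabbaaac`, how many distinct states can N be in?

Start: {q1}
read a: {q1, q2}
read b: {q1, q2, q3}
read c: {q0, q1, q3}
read c: {q0, q1}
read a: {q1, q2, q3}
read b: {q1, q2, q3}
read b: {q1, q2, q3}
read a: {q0, q1, q2, q3}
read a: {q0, q1, q2, q3}
read a: {q0, q1, q2, q3}
read c: {q0, q1, q3}
Final reachable set {q0, q1, q3} has 3 states.

3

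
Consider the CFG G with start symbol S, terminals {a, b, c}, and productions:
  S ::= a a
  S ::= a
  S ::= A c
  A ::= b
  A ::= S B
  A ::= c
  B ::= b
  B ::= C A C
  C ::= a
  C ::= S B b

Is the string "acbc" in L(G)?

no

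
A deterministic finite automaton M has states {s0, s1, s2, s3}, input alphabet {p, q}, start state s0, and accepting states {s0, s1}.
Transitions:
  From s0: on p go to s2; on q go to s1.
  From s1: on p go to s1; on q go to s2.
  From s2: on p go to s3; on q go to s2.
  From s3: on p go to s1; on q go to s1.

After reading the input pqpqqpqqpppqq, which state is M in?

s0 --p--> s2
s2 --q--> s2
s2 --p--> s3
s3 --q--> s1
s1 --q--> s2
s2 --p--> s3
s3 --q--> s1
s1 --q--> s2
s2 --p--> s3
s3 --p--> s1
s1 --p--> s1
s1 --q--> s2
s2 --q--> s2

s2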